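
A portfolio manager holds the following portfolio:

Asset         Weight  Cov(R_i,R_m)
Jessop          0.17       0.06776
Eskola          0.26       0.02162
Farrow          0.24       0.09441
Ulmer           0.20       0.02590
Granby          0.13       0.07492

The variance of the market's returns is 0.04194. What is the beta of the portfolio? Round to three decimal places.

β_Jessop = 0.06776 / 0.04194 = 1.6156
β_Eskola = 0.02162 / 0.04194 = 0.5155
β_Farrow = 0.09441 / 0.04194 = 2.2511
β_Ulmer = 0.02590 / 0.04194 = 0.6175
β_Granby = 0.07492 / 0.04194 = 1.7864
β_P = Σ w_i β_i = 0.17×1.6156 + 0.26×0.5155 + 0.24×2.2511 + 0.20×0.6175 + 0.13×1.7864 = 1.3047

1.305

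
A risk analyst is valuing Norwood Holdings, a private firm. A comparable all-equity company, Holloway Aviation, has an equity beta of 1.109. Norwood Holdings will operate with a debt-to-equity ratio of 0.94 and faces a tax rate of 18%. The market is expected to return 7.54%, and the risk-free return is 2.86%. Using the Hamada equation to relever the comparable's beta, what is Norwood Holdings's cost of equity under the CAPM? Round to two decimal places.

12.05%

β_L = β_U × [1 + (1 − t)(D/E)] = 1.109 × [1 + (1 − 0.18) × 0.94]
    = 1.109 × [1 + 0.82 × 0.94] = 1.109 × 1.7708 = 1.9638
MRP = 7.54% − 2.86% = 4.68%
E(R) = R_f + β_L × MRP = 2.86% + 1.9638 × 4.68% = 12.05%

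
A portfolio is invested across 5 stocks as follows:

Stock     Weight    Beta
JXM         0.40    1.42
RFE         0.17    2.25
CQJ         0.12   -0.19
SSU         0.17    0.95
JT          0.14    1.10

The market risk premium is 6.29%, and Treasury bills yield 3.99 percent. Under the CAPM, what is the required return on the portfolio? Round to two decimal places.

β_P = Σ w_i β_i = 0.40×1.42 + 0.17×2.25 + 0.12×-0.19 + 0.17×0.95 + 0.14×1.10 = 1.2432
E(R_P) = R_f + β_P × MRP = 3.99% + 1.2432 × 6.29% = 11.81%

11.81%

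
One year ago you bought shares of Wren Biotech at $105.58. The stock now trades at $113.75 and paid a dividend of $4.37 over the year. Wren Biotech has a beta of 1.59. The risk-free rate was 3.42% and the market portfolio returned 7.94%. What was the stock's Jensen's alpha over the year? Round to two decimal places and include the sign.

+1.27%

Realised HPR = (P1 + D1 − P0) / P0 = (113.75 + 4.37 − 105.58) / 105.58 = 12.54 / 105.58 = 11.8772%
MRP = 7.94% − 3.42% = 4.52%
CAPM required = R_f + β·MRP = 3.42% + 1.59 × 4.52% = 10.6068%
α = realised − required = 11.8772% − 10.6068% = +1.27%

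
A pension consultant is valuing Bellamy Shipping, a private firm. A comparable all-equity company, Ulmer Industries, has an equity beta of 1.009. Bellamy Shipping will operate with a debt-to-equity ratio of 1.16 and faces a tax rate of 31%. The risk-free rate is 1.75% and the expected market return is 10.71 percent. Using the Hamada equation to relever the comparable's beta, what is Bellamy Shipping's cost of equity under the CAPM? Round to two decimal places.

β_L = β_U × [1 + (1 − t)(D/E)] = 1.009 × [1 + (1 − 0.31) × 1.16]
    = 1.009 × [1 + 0.69 × 1.16] = 1.009 × 1.8004 = 1.8166
MRP = 10.71% − 1.75% = 8.96%
E(R) = R_f + β_L × MRP = 1.75% + 1.8166 × 8.96% = 18.03%

18.03%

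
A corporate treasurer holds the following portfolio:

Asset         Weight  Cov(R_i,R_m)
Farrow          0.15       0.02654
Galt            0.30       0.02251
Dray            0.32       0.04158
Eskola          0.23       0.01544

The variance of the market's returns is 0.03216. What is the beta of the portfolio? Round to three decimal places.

β_Farrow = 0.02654 / 0.03216 = 0.8252
β_Galt = 0.02251 / 0.03216 = 0.6999
β_Dray = 0.04158 / 0.03216 = 1.2929
β_Eskola = 0.01544 / 0.03216 = 0.4801
β_P = Σ w_i β_i = 0.15×0.8252 + 0.30×0.6999 + 0.32×1.2929 + 0.23×0.4801 = 0.8579

0.858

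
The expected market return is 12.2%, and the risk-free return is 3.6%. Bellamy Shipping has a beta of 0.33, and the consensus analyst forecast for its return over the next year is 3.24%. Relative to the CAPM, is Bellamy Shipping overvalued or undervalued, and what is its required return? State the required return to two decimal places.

Overvalued; required return 6.44%

MRP = 12.2% − 3.6% = 8.60%
Required return = R_f + β·MRP = 3.6% + 0.33 × 8.6% = 6.44%
Forecast 3.24% < required 6.44% → the stock plots below the SML → overvalued.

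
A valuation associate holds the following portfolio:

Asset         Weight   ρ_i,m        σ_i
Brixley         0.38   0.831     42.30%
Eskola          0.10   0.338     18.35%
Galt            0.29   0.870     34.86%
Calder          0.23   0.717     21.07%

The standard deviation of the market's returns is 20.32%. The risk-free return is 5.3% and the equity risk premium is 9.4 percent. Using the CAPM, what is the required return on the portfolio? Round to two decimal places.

17.44%

β_Brixley = 0.831 × 42.30% / 20.32% = 1.7299
β_Eskola = 0.338 × 18.35% / 20.32% = 0.3052
β_Galt = 0.870 × 34.86% / 20.32% = 1.4925
β_Calder = 0.717 × 21.07% / 20.32% = 0.7435
β_P = Σ w_i β_i = 0.38×1.7299 + 0.10×0.3052 + 0.29×1.4925 + 0.23×0.7435 = 1.2917
E(R_P) = R_f + β_P × MRP = 5.3% + 1.2917 × 9.4% = 17.44%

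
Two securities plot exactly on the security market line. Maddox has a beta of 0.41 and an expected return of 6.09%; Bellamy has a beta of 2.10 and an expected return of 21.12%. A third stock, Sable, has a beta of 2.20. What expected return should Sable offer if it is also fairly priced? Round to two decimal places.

22.01%

MRP (SML slope) = (21.12% − 6.09%) / (2.10 − 0.41) = 15.03% / 1.69 = 8.8935%
R_f (intercept) = 6.09% − 0.41 × 8.8935% = 2.4437%
E(R_Sable) = R_f + β × MRP = 2.4437% + 2.20 × 8.8935% = 22.01%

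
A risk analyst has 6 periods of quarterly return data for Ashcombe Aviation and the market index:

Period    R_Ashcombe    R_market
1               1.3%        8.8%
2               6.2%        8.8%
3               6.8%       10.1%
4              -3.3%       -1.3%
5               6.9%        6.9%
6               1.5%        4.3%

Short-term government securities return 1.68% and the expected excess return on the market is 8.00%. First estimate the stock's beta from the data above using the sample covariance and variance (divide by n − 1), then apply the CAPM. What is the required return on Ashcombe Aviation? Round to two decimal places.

Mean R_i = (1.3 + 6.2 + 6.8 − 3.3 + 6.9 + 1.5) / 6 = 3.2333%
Mean R_m = (8.8 + 8.8 + 10.1 − 1.3 + 6.9 + 4.3) / 6 = 6.2667%
Σ(R_i − R̄_i)(R_m − R̄_m) = 71.4567  ⇒  Cov = 71.4567 / 5 = 14.2913
Σ(R_m − R̄_m)² = 89.0533  ⇒  Var(R_m) = 89.0533 / 5 = 17.8107
β = Cov / Var(R_m) = 14.2913 / 17.8107 = 0.8024
E(R) = R_f + β × MRP = 1.68% + 0.8024 × 8.00% = 8.10%

8.10%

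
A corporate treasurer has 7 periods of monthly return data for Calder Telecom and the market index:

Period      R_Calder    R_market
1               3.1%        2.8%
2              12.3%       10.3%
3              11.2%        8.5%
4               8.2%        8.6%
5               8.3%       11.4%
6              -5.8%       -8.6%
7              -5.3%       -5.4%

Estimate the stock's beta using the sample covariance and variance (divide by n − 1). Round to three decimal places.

0.905

Mean R_i = (3.1 + 12.3 + 11.2 + 8.2 + 8.3 − 5.8 − 5.3) / 7 = 4.5714%
Mean R_m = (2.8 + 10.3 + 8.5 + 8.6 + 11.4 − 8.6 − 5.4) / 7 = 3.9429%
Σ(R_i − R̄_i)(R_m − R̄_m) = 348.0386  ⇒  Cov = 348.0386 / 6 = 58.0064
Σ(R_m − R̄_m)² = 384.3971  ⇒  Var(R_m) = 384.3971 / 6 = 64.0662
β = Cov / Var(R_m) = 58.0064 / 64.0662 = 0.9054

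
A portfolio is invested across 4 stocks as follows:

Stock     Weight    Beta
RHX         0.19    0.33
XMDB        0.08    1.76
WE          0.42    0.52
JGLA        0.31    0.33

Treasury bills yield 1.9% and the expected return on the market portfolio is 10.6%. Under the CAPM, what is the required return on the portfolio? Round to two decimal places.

6.46%

β_P = Σ w_i β_i = 0.19×0.33 + 0.08×1.76 + 0.42×0.52 + 0.31×0.33 = 0.5242
MRP = 10.6% − 1.9% = 8.70%
E(R_P) = R_f + β_P × MRP = 1.9% + 0.5242 × 8.7% = 6.46%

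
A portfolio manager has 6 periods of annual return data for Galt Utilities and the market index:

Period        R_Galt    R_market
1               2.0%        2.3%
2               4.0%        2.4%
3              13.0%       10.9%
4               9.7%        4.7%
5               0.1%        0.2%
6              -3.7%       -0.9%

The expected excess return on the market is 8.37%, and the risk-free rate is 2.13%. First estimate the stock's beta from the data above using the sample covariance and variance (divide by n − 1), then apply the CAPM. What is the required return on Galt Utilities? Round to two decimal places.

13.71%

Mean R_i = (2.0 + 4.0 + 13.0 + 9.7 + 0.1 − 3.7) / 6 = 4.1833%
Mean R_m = (2.3 + 2.4 + 10.9 + 4.7 + 0.2 − 0.9) / 6 = 3.2667%
Σ(R_i − R̄_i)(R_m − R̄_m) = 122.8467  ⇒  Cov = 122.8467 / 5 = 24.5693
Σ(R_m − R̄_m)² = 88.7733  ⇒  Var(R_m) = 88.7733 / 5 = 17.7547
β = Cov / Var(R_m) = 24.5693 / 17.7547 = 1.3838
E(R) = R_f + β × MRP = 2.13% + 1.3838 × 8.37% = 13.71%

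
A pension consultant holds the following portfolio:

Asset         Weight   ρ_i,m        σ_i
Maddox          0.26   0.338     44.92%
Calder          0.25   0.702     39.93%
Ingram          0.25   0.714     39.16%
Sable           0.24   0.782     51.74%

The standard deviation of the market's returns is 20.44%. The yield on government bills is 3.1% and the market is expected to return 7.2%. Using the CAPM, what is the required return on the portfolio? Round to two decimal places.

β_Maddox = 0.338 × 44.92% / 20.44% = 0.7428
β_Calder = 0.702 × 39.93% / 20.44% = 1.3714
β_Ingram = 0.714 × 39.16% / 20.44% = 1.3679
β_Sable = 0.782 × 51.74% / 20.44% = 1.9795
β_P = Σ w_i β_i = 0.26×0.7428 + 0.25×1.3714 + 0.25×1.3679 + 0.24×1.9795 = 1.3530
MRP = 7.2% − 3.1% = 4.10%
E(R_P) = R_f + β_P × MRP = 3.1% + 1.3530 × 4.1% = 8.65%

8.65%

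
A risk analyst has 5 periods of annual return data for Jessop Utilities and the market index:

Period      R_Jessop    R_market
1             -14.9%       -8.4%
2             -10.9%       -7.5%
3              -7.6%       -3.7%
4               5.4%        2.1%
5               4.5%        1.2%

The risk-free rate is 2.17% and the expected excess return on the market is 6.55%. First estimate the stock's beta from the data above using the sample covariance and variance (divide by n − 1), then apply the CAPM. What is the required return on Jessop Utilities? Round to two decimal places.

14.48%

Mean R_i = (-14.9 − 10.9 − 7.6 + 5.4 + 4.5) / 5 = -4.7000%
Mean R_m = (-8.4 − 7.5 − 3.7 + 2.1 + 1.2) / 5 = -3.2600%
Σ(R_i − R̄_i)(R_m − R̄_m) = 175.1600  ⇒  Cov = 175.1600 / 4 = 43.7900
Σ(R_m − R̄_m)² = 93.2120  ⇒  Var(R_m) = 93.2120 / 4 = 23.3030
β = Cov / Var(R_m) = 43.7900 / 23.3030 = 1.8792
E(R) = R_f + β × MRP = 2.17% + 1.8792 × 6.55% = 14.48%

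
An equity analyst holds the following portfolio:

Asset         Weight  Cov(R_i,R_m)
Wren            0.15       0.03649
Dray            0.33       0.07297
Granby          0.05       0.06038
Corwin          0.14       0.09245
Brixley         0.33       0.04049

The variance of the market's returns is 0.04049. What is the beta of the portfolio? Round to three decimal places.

1.454

β_Wren = 0.03649 / 0.04049 = 0.9012
β_Dray = 0.07297 / 0.04049 = 1.8022
β_Granby = 0.06038 / 0.04049 = 1.4912
β_Corwin = 0.09245 / 0.04049 = 2.2833
β_Brixley = 0.04049 / 0.04049 = 1.0000
β_P = Σ w_i β_i = 0.15×0.9012 + 0.33×1.8022 + 0.05×1.4912 + 0.14×2.2833 + 0.33×1.0000 = 1.4541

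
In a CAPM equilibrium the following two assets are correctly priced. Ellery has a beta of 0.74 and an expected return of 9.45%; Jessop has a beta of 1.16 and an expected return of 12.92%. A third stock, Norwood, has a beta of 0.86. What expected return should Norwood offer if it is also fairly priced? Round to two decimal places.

MRP (SML slope) = (12.92% − 9.45%) / (1.16 − 0.74) = 3.47% / 0.42 = 8.2619%
R_f (intercept) = 9.45% − 0.74 × 8.2619% = 3.3362%
E(R_Norwood) = R_f + β × MRP = 3.3362% + 0.86 × 8.2619% = 10.44%

10.44%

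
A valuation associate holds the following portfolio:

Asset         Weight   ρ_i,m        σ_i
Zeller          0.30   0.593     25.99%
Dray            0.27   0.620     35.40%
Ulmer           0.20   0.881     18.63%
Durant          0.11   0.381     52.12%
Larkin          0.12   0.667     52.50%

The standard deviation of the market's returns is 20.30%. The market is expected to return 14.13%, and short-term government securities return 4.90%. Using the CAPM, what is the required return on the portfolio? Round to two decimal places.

14.09%

β_Zeller = 0.593 × 25.99% / 20.30% = 0.7592
β_Dray = 0.620 × 35.40% / 20.30% = 1.0812
β_Ulmer = 0.881 × 18.63% / 20.30% = 0.8085
β_Durant = 0.381 × 52.12% / 20.30% = 0.9782
β_Larkin = 0.667 × 52.50% / 20.30% = 1.7250
β_P = Σ w_i β_i = 0.30×0.7592 + 0.27×1.0812 + 0.20×0.8085 + 0.11×0.9782 + 0.12×1.7250 = 0.9960
MRP = 14.13% − 4.90% = 9.23%
E(R_P) = R_f + β_P × MRP = 4.90% + 0.9960 × 9.23% = 14.09%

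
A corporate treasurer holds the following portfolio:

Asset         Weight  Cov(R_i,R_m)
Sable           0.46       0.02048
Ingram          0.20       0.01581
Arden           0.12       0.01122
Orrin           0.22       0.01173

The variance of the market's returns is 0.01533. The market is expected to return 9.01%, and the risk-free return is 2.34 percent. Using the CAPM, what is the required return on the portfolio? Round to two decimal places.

9.52%

β_Sable = 0.02048 / 0.01533 = 1.3359
β_Ingram = 0.01581 / 0.01533 = 1.0313
β_Arden = 0.01122 / 0.01533 = 0.7319
β_Orrin = 0.01173 / 0.01533 = 0.7652
β_P = Σ w_i β_i = 0.46×1.3359 + 0.20×1.0313 + 0.12×0.7319 + 0.22×0.7652 = 1.0769
MRP = 9.01% − 2.34% = 6.67%
E(R_P) = R_f + β_P × MRP = 2.34% + 1.0769 × 6.67% = 9.52%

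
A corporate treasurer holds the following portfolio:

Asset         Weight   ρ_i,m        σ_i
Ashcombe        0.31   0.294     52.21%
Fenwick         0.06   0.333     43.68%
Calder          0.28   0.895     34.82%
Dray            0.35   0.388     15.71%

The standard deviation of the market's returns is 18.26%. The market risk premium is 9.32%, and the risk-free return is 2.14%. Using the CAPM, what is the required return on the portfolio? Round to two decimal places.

β_Ashcombe = 0.294 × 52.21% / 18.26% = 0.8406
β_Fenwick = 0.333 × 43.68% / 18.26% = 0.7966
β_Calder = 0.895 × 34.82% / 18.26% = 1.7067
β_Dray = 0.388 × 15.71% / 18.26% = 0.3338
β_P = Σ w_i β_i = 0.31×0.8406 + 0.06×0.7966 + 0.28×1.7067 + 0.35×0.3338 = 0.9031
E(R_P) = R_f + β_P × MRP = 2.14% + 0.9031 × 9.32% = 10.56%

10.56%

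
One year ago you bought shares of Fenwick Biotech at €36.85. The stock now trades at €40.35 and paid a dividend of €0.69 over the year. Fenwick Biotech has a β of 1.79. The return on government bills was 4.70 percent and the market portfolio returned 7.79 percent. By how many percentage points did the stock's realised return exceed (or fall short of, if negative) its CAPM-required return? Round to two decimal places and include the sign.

Realised HPR = (P1 + D1 − P0) / P0 = (40.35 + 0.69 − 36.85) / 36.85 = 4.19 / 36.85 = 11.3704%
MRP = 7.79% − 4.70% = 3.09%
CAPM required = R_f + β·MRP = 4.70% + 1.79 × 3.09% = 10.2311%
α = realised − required = 11.3704% − 10.2311% = +1.14%

+1.14%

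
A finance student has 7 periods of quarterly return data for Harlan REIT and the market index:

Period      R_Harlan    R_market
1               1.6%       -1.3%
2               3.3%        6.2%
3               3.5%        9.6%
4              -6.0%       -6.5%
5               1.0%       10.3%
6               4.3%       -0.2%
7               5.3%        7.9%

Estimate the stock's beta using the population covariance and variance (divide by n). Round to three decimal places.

Mean R_i = (1.6 + 3.3 + 3.5 − 6.0 + 1.0 + 4.3 + 5.3) / 7 = 1.8571%
Mean R_m = (-1.3 + 6.2 + 9.6 − 6.5 + 10.3 − 0.2 + 7.9) / 7 = 3.7143%
Σ(R_i − R̄_i)(R_m − R̄_m) = 94.0043  ⇒  Cov = 94.0043 / 7 = 13.4292
Σ(R_m − R̄_m)² = 246.5086  ⇒  Var(R_m) = 246.5086 / 7 = 35.2155
β = Cov / Var(R_m) = 13.4292 / 35.2155 = 0.3813

0.381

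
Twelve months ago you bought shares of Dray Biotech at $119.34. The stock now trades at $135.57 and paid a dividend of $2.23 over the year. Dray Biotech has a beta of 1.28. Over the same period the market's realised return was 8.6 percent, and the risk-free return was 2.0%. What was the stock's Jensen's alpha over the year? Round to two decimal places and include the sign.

Realised HPR = (P1 + D1 − P0) / P0 = (135.57 + 2.23 − 119.34) / 119.34 = 18.46 / 119.34 = 15.4684%
MRP = 8.6% − 2.0% = 6.60%
CAPM required = R_f + β·MRP = 2.0% + 1.28 × 6.6% = 10.4480%
α = realised − required = 15.4684% − 10.4480% = +5.02%

+5.02%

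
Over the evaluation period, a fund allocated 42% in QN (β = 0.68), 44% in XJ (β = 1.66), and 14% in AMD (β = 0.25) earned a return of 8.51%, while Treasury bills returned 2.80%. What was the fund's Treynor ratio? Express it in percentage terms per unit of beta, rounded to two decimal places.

β_P = 0.42×0.68 + 0.44×1.66 + 0.14×0.25 = 1.0510
Treynor = (R_P − R_f) / β_P = (8.51% − 2.80%) / 1.0510 = 5.71% / 1.0510 = 5.43%

5.43%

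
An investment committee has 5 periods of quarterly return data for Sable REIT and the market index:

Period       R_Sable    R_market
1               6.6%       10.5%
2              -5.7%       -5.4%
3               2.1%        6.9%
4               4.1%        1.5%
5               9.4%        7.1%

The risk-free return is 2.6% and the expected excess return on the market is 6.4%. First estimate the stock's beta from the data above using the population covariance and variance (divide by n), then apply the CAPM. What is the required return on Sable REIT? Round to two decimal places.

7.54%

Mean R_i = (6.6 − 5.7 + 2.1 + 4.1 + 9.4) / 5 = 3.3000%
Mean R_m = (10.5 − 5.4 + 6.9 + 1.5 + 7.1) / 5 = 4.1200%
Σ(R_i − R̄_i)(R_m − R̄_m) = 119.4800  ⇒  Cov = 119.4800 / 5 = 23.8960
Σ(R_m − R̄_m)² = 154.8080  ⇒  Var(R_m) = 154.8080 / 5 = 30.9616
β = Cov / Var(R_m) = 23.8960 / 30.9616 = 0.7718
E(R) = R_f + β × MRP = 2.6% + 0.7718 × 6.4% = 7.54%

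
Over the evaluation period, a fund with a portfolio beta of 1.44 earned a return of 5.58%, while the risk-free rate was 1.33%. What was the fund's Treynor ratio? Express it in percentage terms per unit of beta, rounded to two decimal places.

2.95%

Treynor = (R_P − R_f) / β_P = (5.58% − 1.33%) / 1.4400 = 4.25% / 1.4400 = 2.95%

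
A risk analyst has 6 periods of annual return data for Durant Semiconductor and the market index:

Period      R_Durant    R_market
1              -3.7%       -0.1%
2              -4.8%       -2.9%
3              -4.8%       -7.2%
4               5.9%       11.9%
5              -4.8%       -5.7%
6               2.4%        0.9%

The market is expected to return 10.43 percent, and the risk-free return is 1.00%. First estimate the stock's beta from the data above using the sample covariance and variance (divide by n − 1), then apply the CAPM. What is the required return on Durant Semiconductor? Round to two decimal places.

Mean R_i = (-3.7 − 4.8 − 4.8 + 5.9 − 4.8 + 2.4) / 6 = -1.6333%
Mean R_m = (-0.1 − 2.9 − 7.2 + 11.9 − 5.7 + 0.9) / 6 = -0.5167%
Σ(R_i − R̄_i)(R_m − R̄_m) = 143.5167  ⇒  Cov = 143.5167 / 5 = 28.7033
Σ(R_m − R̄_m)² = 233.5683  ⇒  Var(R_m) = 233.5683 / 5 = 46.7137
β = Cov / Var(R_m) = 28.7033 / 46.7137 = 0.6145
MRP = 10.43% − 1.00% = 9.43%
E(R) = R_f + β × MRP = 1.00% + 0.6145 × 9.43% = 6.79%

6.79%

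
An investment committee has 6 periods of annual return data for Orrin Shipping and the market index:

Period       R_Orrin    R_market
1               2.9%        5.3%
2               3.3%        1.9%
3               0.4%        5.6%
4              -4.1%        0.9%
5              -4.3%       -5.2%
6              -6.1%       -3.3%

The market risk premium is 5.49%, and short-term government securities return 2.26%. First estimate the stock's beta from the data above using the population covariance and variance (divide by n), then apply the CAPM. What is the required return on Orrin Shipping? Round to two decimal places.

Mean R_i = (2.9 + 3.3 + 0.4 − 4.1 − 4.3 − 6.1) / 6 = -1.3167%
Mean R_m = (5.3 + 1.9 + 5.6 + 0.9 − 5.2 − 3.3) / 6 = 0.8667%
Σ(R_i − R̄_i)(R_m − R̄_m) = 69.5267  ⇒  Cov = 69.5267 / 6 = 11.5878
Σ(R_m − R̄_m)² = 97.2933  ⇒  Var(R_m) = 97.2933 / 6 = 16.2156
β = Cov / Var(R_m) = 11.5878 / 16.2156 = 0.7146
E(R) = R_f + β × MRP = 2.26% + 0.7146 × 5.49% = 6.18%

6.18%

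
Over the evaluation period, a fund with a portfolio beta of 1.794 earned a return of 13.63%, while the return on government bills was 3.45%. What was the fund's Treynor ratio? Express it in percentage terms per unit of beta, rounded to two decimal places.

5.67%

Treynor = (R_P − R_f) / β_P = (13.63% − 3.45%) / 1.7940 = 10.18% / 1.7940 = 5.67%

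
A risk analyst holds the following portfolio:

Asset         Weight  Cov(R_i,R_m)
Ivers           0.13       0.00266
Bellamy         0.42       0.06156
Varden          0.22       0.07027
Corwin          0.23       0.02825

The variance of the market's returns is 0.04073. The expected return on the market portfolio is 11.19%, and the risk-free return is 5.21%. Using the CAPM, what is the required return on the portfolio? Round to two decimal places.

12.28%

β_Ivers = 0.00266 / 0.04073 = 0.0653
β_Bellamy = 0.06156 / 0.04073 = 1.5114
β_Varden = 0.07027 / 0.04073 = 1.7253
β_Corwin = 0.02825 / 0.04073 = 0.6936
β_P = Σ w_i β_i = 0.13×0.0653 + 0.42×1.5114 + 0.22×1.7253 + 0.23×0.6936 = 1.1824
MRP = 11.19% − 5.21% = 5.98%
E(R_P) = R_f + β_P × MRP = 5.21% + 1.1824 × 5.98% = 12.28%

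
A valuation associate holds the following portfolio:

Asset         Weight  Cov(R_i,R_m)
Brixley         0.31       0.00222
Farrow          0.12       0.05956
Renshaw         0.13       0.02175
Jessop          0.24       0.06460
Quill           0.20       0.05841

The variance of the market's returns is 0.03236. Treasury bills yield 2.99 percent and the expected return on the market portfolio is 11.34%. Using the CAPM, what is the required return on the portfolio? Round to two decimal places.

12.76%

β_Brixley = 0.00222 / 0.03236 = 0.0686
β_Farrow = 0.05956 / 0.03236 = 1.8405
β_Renshaw = 0.02175 / 0.03236 = 0.6721
β_Jessop = 0.06460 / 0.03236 = 1.9963
β_Quill = 0.05841 / 0.03236 = 1.8050
β_P = Σ w_i β_i = 0.31×0.0686 + 0.12×1.8405 + 0.13×0.6721 + 0.24×1.9963 + 0.20×1.8050 = 1.1696
MRP = 11.34% − 2.99% = 8.35%
E(R_P) = R_f + β_P × MRP = 2.99% + 1.1696 × 8.35% = 12.76%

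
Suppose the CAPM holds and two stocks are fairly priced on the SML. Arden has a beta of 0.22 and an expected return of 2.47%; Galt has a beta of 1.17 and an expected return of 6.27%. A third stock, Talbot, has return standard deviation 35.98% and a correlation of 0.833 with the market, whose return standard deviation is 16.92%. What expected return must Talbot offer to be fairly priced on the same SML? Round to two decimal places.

8.68%

MRP = (6.27% − 2.47%) / (1.17 − 0.22) = 4.0000%
R_f = 2.47% − 0.22 × 4.0000% = 1.5900%
β_Talbot = ρ·σ_i/σ_m = 0.833 × 35.98 / 16.92 = 1.7714
E(R_Talbot) = R_f + β × MRP = 1.5900% + 1.7714 × 4.0000% = 8.68%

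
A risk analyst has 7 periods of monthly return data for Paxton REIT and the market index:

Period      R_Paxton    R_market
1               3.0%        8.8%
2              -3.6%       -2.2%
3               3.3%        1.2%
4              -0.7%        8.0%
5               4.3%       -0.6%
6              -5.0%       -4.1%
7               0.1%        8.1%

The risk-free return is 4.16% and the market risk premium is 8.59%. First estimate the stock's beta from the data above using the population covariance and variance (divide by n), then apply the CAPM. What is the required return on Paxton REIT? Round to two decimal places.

6.46%

Mean R_i = (3.0 − 3.6 + 3.3 − 0.7 + 4.3 − 5.0 + 0.1) / 7 = 0.2000%
Mean R_m = (8.8 − 2.2 + 1.2 + 8.0 − 0.6 − 4.1 + 8.1) / 7 = 2.7429%
Σ(R_i − R̄_i)(R_m − R̄_m) = 47.5700  ⇒  Cov = 47.5700 / 7 = 6.7957
Σ(R_m − R̄_m)² = 177.8371  ⇒  Var(R_m) = 177.8371 / 7 = 25.4053
β = Cov / Var(R_m) = 6.7957 / 25.4053 = 0.2675
E(R) = R_f + β × MRP = 4.16% + 0.2675 × 8.59% = 6.46%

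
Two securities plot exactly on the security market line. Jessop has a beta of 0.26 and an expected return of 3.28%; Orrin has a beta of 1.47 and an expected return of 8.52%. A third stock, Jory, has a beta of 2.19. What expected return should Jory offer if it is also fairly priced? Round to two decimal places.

11.64%

MRP (SML slope) = (8.52% − 3.28%) / (1.47 − 0.26) = 5.24% / 1.21 = 4.3306%
R_f (intercept) = 3.28% − 0.26 × 4.3306% = 2.1540%
E(R_Jory) = R_f + β × MRP = 2.1540% + 2.19 × 4.3306% = 11.64%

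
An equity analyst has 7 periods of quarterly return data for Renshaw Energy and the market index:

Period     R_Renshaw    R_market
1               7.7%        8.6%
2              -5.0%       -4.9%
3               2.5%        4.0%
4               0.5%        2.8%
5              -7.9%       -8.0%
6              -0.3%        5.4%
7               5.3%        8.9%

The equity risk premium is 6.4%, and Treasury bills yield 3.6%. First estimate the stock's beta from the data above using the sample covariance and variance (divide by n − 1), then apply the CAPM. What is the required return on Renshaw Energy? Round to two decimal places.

8.75%

Mean R_i = (7.7 − 5.0 + 2.5 + 0.5 − 7.9 − 0.3 + 5.3) / 7 = 0.4000%
Mean R_m = (8.6 − 4.9 + 4.0 + 2.8 − 8.0 + 5.4 + 8.9) / 7 = 2.4000%
Σ(R_i − R̄_i)(R_m − R̄_m) = 204.1500  ⇒  Cov = 204.1500 / 6 = 34.0250
Σ(R_m − R̄_m)² = 253.8600  ⇒  Var(R_m) = 253.8600 / 6 = 42.3100
β = Cov / Var(R_m) = 34.0250 / 42.3100 = 0.8042
E(R) = R_f + β × MRP = 3.6% + 0.8042 × 6.4% = 8.75%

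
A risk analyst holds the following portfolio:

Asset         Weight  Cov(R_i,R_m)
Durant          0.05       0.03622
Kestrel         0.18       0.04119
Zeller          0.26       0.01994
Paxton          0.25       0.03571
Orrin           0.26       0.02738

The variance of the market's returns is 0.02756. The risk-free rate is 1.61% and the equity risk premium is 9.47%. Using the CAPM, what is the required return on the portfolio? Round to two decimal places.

12.08%

β_Durant = 0.03622 / 0.02756 = 1.3142
β_Kestrel = 0.04119 / 0.02756 = 1.4946
β_Zeller = 0.01994 / 0.02756 = 0.7235
β_Paxton = 0.03571 / 0.02756 = 1.2957
β_Orrin = 0.02738 / 0.02756 = 0.9935
β_P = Σ w_i β_i = 0.05×1.3142 + 0.18×1.4946 + 0.26×0.7235 + 0.25×1.2957 + 0.26×0.9935 = 1.1051
E(R_P) = R_f + β_P × MRP = 1.61% + 1.1051 × 9.47% = 12.08%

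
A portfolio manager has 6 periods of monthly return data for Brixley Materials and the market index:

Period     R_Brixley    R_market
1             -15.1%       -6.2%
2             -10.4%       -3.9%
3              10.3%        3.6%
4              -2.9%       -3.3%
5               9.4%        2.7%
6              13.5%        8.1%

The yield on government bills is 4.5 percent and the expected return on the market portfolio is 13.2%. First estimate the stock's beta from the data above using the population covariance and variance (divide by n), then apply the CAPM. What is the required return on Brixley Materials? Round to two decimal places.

22.73%

Mean R_i = (-15.1 − 10.4 + 10.3 − 2.9 + 9.4 + 13.5) / 6 = 0.8000%
Mean R_m = (-6.2 − 3.9 + 3.6 − 3.3 + 2.7 + 8.1) / 6 = 0.1667%
Σ(R_i − R̄_i)(R_m − R̄_m) = 314.7600  ⇒  Cov = 314.7600 / 6 = 52.4600
Σ(R_m − R̄_m)² = 150.2333  ⇒  Var(R_m) = 150.2333 / 6 = 25.0389
β = Cov / Var(R_m) = 52.4600 / 25.0389 = 2.0951
MRP = 13.2% − 4.5% = 8.70%
E(R) = R_f + β × MRP = 4.5% + 2.0951 × 8.7% = 22.73%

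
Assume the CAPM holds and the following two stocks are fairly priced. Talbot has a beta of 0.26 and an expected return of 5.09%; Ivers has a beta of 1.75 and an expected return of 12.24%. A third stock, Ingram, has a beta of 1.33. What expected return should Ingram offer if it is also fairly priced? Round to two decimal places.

MRP (SML slope) = (12.24% − 5.09%) / (1.75 − 0.26) = 7.15% / 1.49 = 4.7987%
R_f (intercept) = 5.09% − 0.26 × 4.7987% = 3.8423%
E(R_Ingram) = R_f + β × MRP = 3.8423% + 1.33 × 4.7987% = 10.22%

10.22%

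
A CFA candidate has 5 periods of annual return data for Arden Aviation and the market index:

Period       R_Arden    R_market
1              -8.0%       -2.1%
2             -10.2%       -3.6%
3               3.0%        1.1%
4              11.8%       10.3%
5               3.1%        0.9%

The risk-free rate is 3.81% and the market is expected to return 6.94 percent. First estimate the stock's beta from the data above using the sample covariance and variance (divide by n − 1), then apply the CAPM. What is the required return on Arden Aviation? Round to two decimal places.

8.68%

Mean R_i = (-8.0 − 10.2 + 3.0 + 11.8 + 3.1) / 5 = -0.0600%
Mean R_m = (-2.1 − 3.6 + 1.1 + 10.3 + 0.9) / 5 = 1.3200%
Σ(R_i − R̄_i)(R_m − R̄_m) = 181.5460  ⇒  Cov = 181.5460 / 4 = 45.3865
Σ(R_m − R̄_m)² = 116.7680  ⇒  Var(R_m) = 116.7680 / 4 = 29.1920
β = Cov / Var(R_m) = 45.3865 / 29.1920 = 1.5548
MRP = 6.94% − 3.81% = 3.13%
E(R) = R_f + β × MRP = 3.81% + 1.5548 × 3.13% = 8.68%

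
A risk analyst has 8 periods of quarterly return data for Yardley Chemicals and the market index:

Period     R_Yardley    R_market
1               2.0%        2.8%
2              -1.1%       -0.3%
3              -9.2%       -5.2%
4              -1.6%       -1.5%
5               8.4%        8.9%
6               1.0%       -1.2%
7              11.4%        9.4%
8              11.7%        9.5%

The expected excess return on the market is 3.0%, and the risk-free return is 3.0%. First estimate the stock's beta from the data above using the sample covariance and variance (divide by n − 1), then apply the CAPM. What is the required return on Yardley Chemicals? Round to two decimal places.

6.65%

Mean R_i = (2.0 − 1.1 − 9.2 − 1.6 + 8.4 + 1.0 + 11.4 + 11.7) / 8 = 2.8250%
Mean R_m = (2.8 − 0.3 − 5.2 − 1.5 + 8.9 − 1.2 + 9.4 + 9.5) / 8 = 2.8000%
Σ(R_i − R̄_i)(R_m − R̄_m) = 284.7600  ⇒  Cov = 284.7600 / 7 = 40.6800
Σ(R_m − R̄_m)² = 233.7600  ⇒  Var(R_m) = 233.7600 / 7 = 33.3943
β = Cov / Var(R_m) = 40.6800 / 33.3943 = 1.2182
E(R) = R_f + β × MRP = 3.0% + 1.2182 × 3.0% = 6.65%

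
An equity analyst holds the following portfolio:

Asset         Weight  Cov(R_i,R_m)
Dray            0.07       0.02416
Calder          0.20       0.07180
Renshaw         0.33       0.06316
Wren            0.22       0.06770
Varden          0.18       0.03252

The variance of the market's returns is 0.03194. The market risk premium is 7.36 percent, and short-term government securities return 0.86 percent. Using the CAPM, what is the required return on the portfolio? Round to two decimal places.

β_Dray = 0.02416 / 0.03194 = 0.7564
β_Calder = 0.07180 / 0.03194 = 2.2480
β_Renshaw = 0.06316 / 0.03194 = 1.9775
β_Wren = 0.06770 / 0.03194 = 2.1196
β_Varden = 0.03252 / 0.03194 = 1.0182
β_P = Σ w_i β_i = 0.07×0.7564 + 0.20×2.2480 + 0.33×1.9775 + 0.22×2.1196 + 0.18×1.0182 = 1.8047
E(R_P) = R_f + β_P × MRP = 0.86% + 1.8047 × 7.36% = 14.14%

14.14%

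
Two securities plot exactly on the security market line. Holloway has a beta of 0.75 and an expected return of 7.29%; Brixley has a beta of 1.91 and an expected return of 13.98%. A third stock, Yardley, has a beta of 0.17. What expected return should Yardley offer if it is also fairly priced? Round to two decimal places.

MRP (SML slope) = (13.98% − 7.29%) / (1.91 − 0.75) = 6.69% / 1.16 = 5.7672%
R_f (intercept) = 7.29% − 0.75 × 5.7672% = 2.9646%
E(R_Yardley) = R_f + β × MRP = 2.9646% + 0.17 × 5.7672% = 3.95%

3.95%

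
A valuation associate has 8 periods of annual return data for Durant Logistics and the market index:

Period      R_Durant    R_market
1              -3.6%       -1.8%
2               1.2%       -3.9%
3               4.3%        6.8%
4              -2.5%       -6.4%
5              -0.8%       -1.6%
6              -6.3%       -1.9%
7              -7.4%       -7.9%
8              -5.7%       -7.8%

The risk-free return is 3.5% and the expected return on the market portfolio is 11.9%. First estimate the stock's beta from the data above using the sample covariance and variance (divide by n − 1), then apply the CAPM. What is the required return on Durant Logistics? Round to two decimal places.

8.72%

Mean R_i = (-3.6 + 1.2 + 4.3 − 2.5 − 0.8 − 6.3 − 7.4 − 5.7) / 8 = -2.6000%
Mean R_m = (-1.8 − 3.9 + 6.8 − 6.4 − 1.6 − 1.9 − 7.9 − 7.8) / 8 = -3.0625%
Σ(R_i − R̄_i)(R_m − R̄_m) = 99.5100  ⇒  Cov = 99.5100 / 7 = 14.2157
Σ(R_m − R̄_m)² = 160.0388  ⇒  Var(R_m) = 160.0388 / 7 = 22.8627
β = Cov / Var(R_m) = 14.2157 / 22.8627 = 0.6218
MRP = 11.9% − 3.5% = 8.40%
E(R) = R_f + β × MRP = 3.5% + 0.6218 × 8.4% = 8.72%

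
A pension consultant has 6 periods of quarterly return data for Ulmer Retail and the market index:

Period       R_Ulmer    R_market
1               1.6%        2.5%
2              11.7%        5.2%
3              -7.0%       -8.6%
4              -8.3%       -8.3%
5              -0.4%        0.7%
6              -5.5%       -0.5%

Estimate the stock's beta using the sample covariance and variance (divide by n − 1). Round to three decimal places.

Mean R_i = (1.6 + 11.7 − 7.0 − 8.3 − 0.4 − 5.5) / 6 = -1.3167%
Mean R_m = (2.5 + 5.2 − 8.6 − 8.3 + 0.7 − 0.5) / 6 = -1.5000%
Σ(R_i − R̄_i)(R_m − R̄_m) = 184.5500  ⇒  Cov = 184.5500 / 5 = 36.9100
Σ(R_m − R̄_m)² = 163.3800  ⇒  Var(R_m) = 163.3800 / 5 = 32.6760
β = Cov / Var(R_m) = 36.9100 / 32.6760 = 1.1296

1.130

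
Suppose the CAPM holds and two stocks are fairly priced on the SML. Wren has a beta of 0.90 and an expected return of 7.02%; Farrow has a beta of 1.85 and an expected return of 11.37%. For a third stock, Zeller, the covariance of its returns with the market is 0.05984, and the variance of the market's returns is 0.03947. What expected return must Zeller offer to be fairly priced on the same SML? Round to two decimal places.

9.84%

MRP = (11.37% − 7.02%) / (1.85 − 0.90) = 4.5789%
R_f = 7.02% − 0.90 × 4.5789% = 2.8990%
β_Zeller = Cov / Var(R_m) = 0.05984 / 0.03947 = 1.5161
E(R_Zeller) = R_f + β × MRP = 2.8990% + 1.5161 × 4.5789% = 9.84%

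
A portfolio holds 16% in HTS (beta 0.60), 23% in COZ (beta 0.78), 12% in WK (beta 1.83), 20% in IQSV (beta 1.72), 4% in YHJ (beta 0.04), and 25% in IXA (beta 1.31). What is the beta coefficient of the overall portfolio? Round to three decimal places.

β_P = Σ w_i β_i = 0.16×0.60 + 0.23×0.78 + 0.12×1.83 + 0.20×1.72 + 0.04×0.04 + 0.25×1.31 = 1.1681

1.168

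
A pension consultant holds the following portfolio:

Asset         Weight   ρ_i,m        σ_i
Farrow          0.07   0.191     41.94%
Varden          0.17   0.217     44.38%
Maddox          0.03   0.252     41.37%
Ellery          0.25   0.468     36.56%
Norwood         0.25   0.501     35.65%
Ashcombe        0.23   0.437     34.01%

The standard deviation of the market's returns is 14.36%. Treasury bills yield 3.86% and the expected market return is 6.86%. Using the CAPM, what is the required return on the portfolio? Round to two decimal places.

6.93%

β_Farrow = 0.191 × 41.94% / 14.36% = 0.5578
β_Varden = 0.217 × 44.38% / 14.36% = 0.6706
β_Maddox = 0.252 × 41.37% / 14.36% = 0.7260
β_Ellery = 0.468 × 36.56% / 14.36% = 1.1915
β_Norwood = 0.501 × 35.65% / 14.36% = 1.2438
β_Ashcombe = 0.437 × 34.01% / 14.36% = 1.0350
β_P = Σ w_i β_i = 0.07×0.5578 + 0.17×0.6706 + 0.03×0.7260 + 0.25×1.1915 + 0.25×1.2438 + 0.23×1.0350 = 1.0217
MRP = 6.86% − 3.86% = 3.00%
E(R_P) = R_f + β_P × MRP = 3.86% + 1.0217 × 3.00% = 6.93%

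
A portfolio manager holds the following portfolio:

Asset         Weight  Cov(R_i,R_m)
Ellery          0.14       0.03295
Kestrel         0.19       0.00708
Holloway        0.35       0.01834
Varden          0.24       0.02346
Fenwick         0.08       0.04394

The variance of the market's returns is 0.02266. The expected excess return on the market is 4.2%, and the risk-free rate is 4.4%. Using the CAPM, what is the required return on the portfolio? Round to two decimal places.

8.39%

β_Ellery = 0.03295 / 0.02266 = 1.4541
β_Kestrel = 0.00708 / 0.02266 = 0.3124
β_Holloway = 0.01834 / 0.02266 = 0.8094
β_Varden = 0.02346 / 0.02266 = 1.0353
β_Fenwick = 0.04394 / 0.02266 = 1.9391
β_P = Σ w_i β_i = 0.14×1.4541 + 0.19×0.3124 + 0.35×0.8094 + 0.24×1.0353 + 0.08×1.9391 = 0.9498
E(R_P) = R_f + β_P × MRP = 4.4% + 0.9498 × 4.2% = 8.39%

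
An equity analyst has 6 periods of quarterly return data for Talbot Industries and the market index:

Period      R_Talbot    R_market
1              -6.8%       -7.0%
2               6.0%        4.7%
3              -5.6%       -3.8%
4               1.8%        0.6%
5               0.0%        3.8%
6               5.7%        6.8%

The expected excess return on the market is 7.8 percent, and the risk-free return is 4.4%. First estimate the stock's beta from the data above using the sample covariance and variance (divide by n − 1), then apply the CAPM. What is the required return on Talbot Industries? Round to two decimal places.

11.86%

Mean R_i = (-6.8 + 6.0 − 5.6 + 1.8 + 0.0 + 5.7) / 6 = 0.1833%
Mean R_m = (-7.0 + 4.7 − 3.8 + 0.6 + 3.8 + 6.8) / 6 = 0.8500%
Σ(R_i − R̄_i)(R_m − R̄_m) = 135.9850  ⇒  Cov = 135.9850 / 5 = 27.1970
Σ(R_m − R̄_m)² = 142.2350  ⇒  Var(R_m) = 142.2350 / 5 = 28.4470
β = Cov / Var(R_m) = 27.1970 / 28.4470 = 0.9561
E(R) = R_f + β × MRP = 4.4% + 0.9561 × 7.8% = 11.86%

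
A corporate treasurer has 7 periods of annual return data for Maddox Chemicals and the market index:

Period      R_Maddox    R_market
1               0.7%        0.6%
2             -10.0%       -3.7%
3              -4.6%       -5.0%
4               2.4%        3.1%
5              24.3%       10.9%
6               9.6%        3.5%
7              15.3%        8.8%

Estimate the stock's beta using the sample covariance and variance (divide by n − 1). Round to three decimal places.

1.920

Mean R_i = (0.7 − 10.0 − 4.6 + 2.4 + 24.3 + 9.6 + 15.3) / 7 = 5.3857%
Mean R_m = (0.6 − 3.7 − 5.0 + 3.1 + 10.9 + 3.5 + 8.8) / 7 = 2.6000%
Σ(R_i − R̄_i)(R_m − R̄_m) = 402.9500  ⇒  Cov = 402.9500 / 6 = 67.1583
Σ(R_m − R̄_m)² = 209.8400  ⇒  Var(R_m) = 209.8400 / 6 = 34.9733
β = Cov / Var(R_m) = 67.1583 / 34.9733 = 1.9203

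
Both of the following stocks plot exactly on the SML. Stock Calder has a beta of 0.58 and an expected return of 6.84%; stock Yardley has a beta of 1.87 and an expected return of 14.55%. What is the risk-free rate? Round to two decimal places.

3.37%

Both satisfy E(R) = R_f + β·MRP, so the slope of the SML is
MRP = (14.55% − 6.84%) / (1.87 − 0.58) = 7.71% / 1.29 = 5.9767%
R_f = E(R_Calder) − β_Calder·MRP = 6.84% − 0.58 × 5.9767% = 3.3735%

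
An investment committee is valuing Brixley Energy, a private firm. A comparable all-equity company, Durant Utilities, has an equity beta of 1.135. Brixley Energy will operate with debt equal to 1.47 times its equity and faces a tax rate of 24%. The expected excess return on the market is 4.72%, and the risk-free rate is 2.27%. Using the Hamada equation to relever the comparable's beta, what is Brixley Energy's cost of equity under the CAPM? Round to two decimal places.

β_L = β_U × [1 + (1 − t)(D/E)] = 1.135 × [1 + (1 − 0.24) × 1.47]
    = 1.135 × [1 + 0.76 × 1.47] = 1.135 × 2.1172 = 2.4030
E(R) = R_f + β_L × MRP = 2.27% + 2.4030 × 4.72% = 13.61%

13.61%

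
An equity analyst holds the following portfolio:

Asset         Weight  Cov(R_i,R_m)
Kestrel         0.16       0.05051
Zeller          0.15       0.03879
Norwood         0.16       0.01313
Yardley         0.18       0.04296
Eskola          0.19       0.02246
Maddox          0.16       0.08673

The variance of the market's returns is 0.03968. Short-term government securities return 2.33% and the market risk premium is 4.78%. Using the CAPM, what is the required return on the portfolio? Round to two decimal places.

7.37%

β_Kestrel = 0.05051 / 0.03968 = 1.2729
β_Zeller = 0.03879 / 0.03968 = 0.9776
β_Norwood = 0.01313 / 0.03968 = 0.3309
β_Yardley = 0.04296 / 0.03968 = 1.0827
β_Eskola = 0.02246 / 0.03968 = 0.5660
β_Maddox = 0.08673 / 0.03968 = 2.1857
β_P = Σ w_i β_i = 0.16×1.2729 + 0.15×0.9776 + 0.16×0.3309 + 0.18×1.0827 + 0.19×0.5660 + 0.16×2.1857 = 1.0554
E(R_P) = R_f + β_P × MRP = 2.33% + 1.0554 × 4.78% = 7.37%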